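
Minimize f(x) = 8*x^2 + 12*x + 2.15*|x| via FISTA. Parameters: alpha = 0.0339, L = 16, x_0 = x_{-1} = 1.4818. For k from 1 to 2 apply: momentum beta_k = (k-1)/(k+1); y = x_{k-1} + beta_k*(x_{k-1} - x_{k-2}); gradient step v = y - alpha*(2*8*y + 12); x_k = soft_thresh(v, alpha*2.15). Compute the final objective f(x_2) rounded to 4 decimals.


FISTA on f(x) = 8*x^2 + 12*x + 2.15*|x|
L = 16, alpha = 0.0339
Iteration 1: beta = 0.0, y = 1.4818 + 0.0*(1.4818 - 1.4818) = 1.4818
  grad(y) = 35.7088, v = y - alpha*grad = 0.2713
  prox(v) = soft_thresh(0.2713, 0.0729) = 0.1984
Iteration 2: beta = 0.3333, y = 0.1984 + 0.3333*(0.1984 - 1.4818) = -0.2294
  grad(y) = 8.3293, v = y - alpha*grad = -0.5118
  prox(v) = soft_thresh(-0.5118, 0.0729) = -0.4389
f(x_2) = 8*(-0.4389)^2 + 12*(-0.4389) + 2.15*|-0.4389| = -2.7821


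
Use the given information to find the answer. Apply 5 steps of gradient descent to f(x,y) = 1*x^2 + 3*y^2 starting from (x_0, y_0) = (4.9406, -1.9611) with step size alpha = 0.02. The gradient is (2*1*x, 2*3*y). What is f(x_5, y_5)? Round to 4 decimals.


Gradient descent on f(x,y) = 1*x^2 + 3*y^2.
Starting point: (4.9406, -1.9611), alpha = 0.02
Step 1: grad_x = 2*1*4.9406 = 9.8812, grad_y = 2*3*-1.9611 = -11.7666
  x_1 = 4.9406 - 0.02*9.8812 = 4.743
  y_1 = -1.9611 - 0.02*-11.7666 = -1.7258
Step 2: grad_x = 2*1*4.743 = 9.486, grad_y = 2*3*-1.7258 = -10.3546
  x_2 = 4.743 - 0.02*9.486 = 4.5533
  y_2 = -1.7258 - 0.02*-10.3546 = -1.5187
Step 3: grad_x = 2*1*4.5533 = 9.1065, grad_y = 2*3*-1.5187 = -9.1121
  x_3 = 4.5533 - 0.02*9.1065 = 4.3711
  y_3 = -1.5187 - 0.02*-9.1121 = -1.3364
Step 4: grad_x = 2*1*4.3711 = 8.7423, grad_y = 2*3*-1.3364 = -8.0186
  x_4 = 4.3711 - 0.02*8.7423 = 4.1963
  y_4 = -1.3364 - 0.02*-8.0186 = -1.1761
Step 5: grad_x = 2*1*4.1963 = 8.3926, grad_y = 2*3*-1.1761 = -7.0564
  x_5 = 4.1963 - 0.02*8.3926 = 4.0284
  y_5 = -1.1761 - 0.02*-7.0564 = -1.0349
f(4.0284, -1.0349) = 1*4.0284^2 + 3*(-1.0349)^2 = 19.4415


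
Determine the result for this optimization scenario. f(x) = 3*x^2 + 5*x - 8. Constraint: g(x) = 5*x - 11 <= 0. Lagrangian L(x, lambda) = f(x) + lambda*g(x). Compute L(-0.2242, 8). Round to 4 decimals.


Step 1: Evaluate f(x).
f(-0.2242) = 3*(-0.2242)^2 + 5*(-0.2242) - 8 = -8.9702
Step 2: Evaluate g(x).
g(-0.2242) = 5*-0.2242 - 11 = -12.121
Step 3: Compute Lagrangian.
L = -8.9702 + 8*-12.121 = -105.9382


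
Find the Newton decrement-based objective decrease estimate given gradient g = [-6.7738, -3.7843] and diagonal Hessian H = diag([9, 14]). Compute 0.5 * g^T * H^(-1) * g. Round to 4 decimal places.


Step 1: H is diagonal, so H^(-1) * g = [-0.7526, -0.2703].
Step 2: g^T H^(-1) g = sum_i g_i^2 / H_ii
  = (-6.7738)^2/9 + (-3.7843)^2/14
  = 5.0983 + 1.0229 = 6.1212
Step 3: Objective decrease = 0.5 * g^T H^(-1) g = 3.0606


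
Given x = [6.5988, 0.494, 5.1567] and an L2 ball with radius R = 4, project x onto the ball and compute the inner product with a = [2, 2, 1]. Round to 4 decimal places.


Step 1: Compute ||x|| (intermediates to 6 decimals).
||x|| = sqrt(6.5988^2 + 0.494^2 + 5.1567^2) = 8.389264
Step 2: Project.
Since ||x|| > R, scale = R/||x|| = 4/8.389264 = 0.4768, proj(x) = scale * x
proj(x) = [3.146308, 0.235539, 2.458715]
Step 3: Dot product.
a^T * proj(x) = 2*3.146308 + 2*0.235539 + 1*2.458715 = 9.2224


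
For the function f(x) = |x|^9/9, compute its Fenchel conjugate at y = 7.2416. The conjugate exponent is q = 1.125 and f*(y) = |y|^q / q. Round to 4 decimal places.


The conjugate exponent q satisfies 1/p + 1/q = 1.
p = 9, so q = 9/(9 - 1) = 1.125
|y|^q = 7.2416^1.125 = 9.275
f*(7.2416) = 9.275 / 1.125 = 8.2444


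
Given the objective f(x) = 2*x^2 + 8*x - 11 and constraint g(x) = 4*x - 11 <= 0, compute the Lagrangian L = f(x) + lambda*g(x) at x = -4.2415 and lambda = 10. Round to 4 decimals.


Step 1: Evaluate f(x).
f(-4.2415) = 2*(-4.2415)^2 + 8*(-4.2415) - 11 = -8.9514
Step 2: Evaluate g(x).
g(-4.2415) = 4*-4.2415 - 11 = -27.966
Step 3: Compute Lagrangian.
L = -8.9514 + 10*-27.966 = -288.6114


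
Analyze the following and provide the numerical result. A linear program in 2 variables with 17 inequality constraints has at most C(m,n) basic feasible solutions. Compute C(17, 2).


Each vertex corresponds to some choice of n active constraints out of m, so the number of vertices is at most C(m, n) = m! / (n!(m-n)!).
m = 17, n = 2
Numerator: 17 * 16
Denominator: 2! = 2
C(17, 2) = 136


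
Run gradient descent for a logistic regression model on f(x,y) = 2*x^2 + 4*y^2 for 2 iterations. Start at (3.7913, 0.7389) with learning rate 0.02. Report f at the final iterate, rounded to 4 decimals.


Gradient descent on f(x,y) = 2*x^2 + 4*y^2.
Starting point: (3.7913, 0.7389), alpha = 0.02
Step 1: grad_x = 2*2*3.7913 = 15.1652, grad_y = 2*4*0.7389 = 5.9112
  x_1 = 3.7913 - 0.02*15.1652 = 3.488
  y_1 = 0.7389 - 0.02*5.9112 = 0.6207
Step 2: grad_x = 2*2*3.488 = 13.952, grad_y = 2*4*0.6207 = 4.9654
  x_2 = 3.488 - 0.02*13.952 = 3.209
  y_2 = 0.6207 - 0.02*4.9654 = 0.5214
f(3.209, 0.5214) = 2*3.209^2 + 4*0.5214^2 = 21.6821


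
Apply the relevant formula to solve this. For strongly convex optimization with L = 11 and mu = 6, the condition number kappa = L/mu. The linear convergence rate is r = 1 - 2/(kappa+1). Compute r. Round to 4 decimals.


Step 1: Compute the condition number.
kappa = L/mu = 11/6 = 1.8333
Step 2: Compute the convergence rate.
r = 1 - 2/(kappa + 1) = 1 - 2*mu/(L + mu) = (L - mu)/(L + mu) = 5/17 = 0.2941


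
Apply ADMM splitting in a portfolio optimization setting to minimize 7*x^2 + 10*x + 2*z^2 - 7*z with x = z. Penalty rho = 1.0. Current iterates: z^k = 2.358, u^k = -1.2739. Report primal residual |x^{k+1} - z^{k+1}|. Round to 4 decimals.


ADMM iteration with rho = 1.0, z^k = 2.358, u^k = -1.2739
Step 1: x-update.
Minimize 7*x^2 + 10*x + (1.0/2)*(x - 2.358 - 1.2739)^2
FOC: (2*7 + 1.0)*x = -10 + 1.0*(2.358 + 1.2739)
x^{k+1} = -0.4245
Step 2: z-update.
Minimize 2*z^2 - 7*z + (1.0/2)*(-0.4245 - z - 1.2739)^2
FOC: (2*2 + 1.0)*z = 7 + 1.0*(-0.4245 - 1.2739)
z^{k+1} = 1.0603
Step 3: u-update.
u^{k+1} = -1.2739 - 0.4245 - 1.0603 = -2.7588
Step 4: Primal residual = |-0.4245 - 1.0603| = 1.4849


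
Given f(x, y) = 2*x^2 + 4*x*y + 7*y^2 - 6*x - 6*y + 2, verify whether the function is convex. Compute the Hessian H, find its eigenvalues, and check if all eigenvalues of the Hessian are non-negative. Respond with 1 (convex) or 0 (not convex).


The Hessian of f(x,y) = 2*x^2 + 4*x*y + 7*y^2 - 6*x - 6*y + 2 is:
H = [[4, 4], [4, 14]]
Trace = 4 + 14 = 18
Determinant = 4*14 - (4)^2 = 40
Discriminant = (18)^2 - 4*40 = 164.0
Eigenvalues: lambda_1 = 2.5969, lambda_2 = 15.4031
The function is convex.

1


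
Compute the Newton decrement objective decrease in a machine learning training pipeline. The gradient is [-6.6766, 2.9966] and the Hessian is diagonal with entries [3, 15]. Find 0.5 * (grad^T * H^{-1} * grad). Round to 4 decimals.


Step 1: H is diagonal, so H^(-1) * g = [-2.2255, 0.1998].
Step 2: g^T H^(-1) g = sum_i g_i^2 / H_ii
  = (-6.6766)^2/3 + (2.9966)^2/15
  = 14.859 + 0.5986 = 15.4576
Step 3: Objective decrease = 0.5 * g^T H^(-1) g = 7.7288


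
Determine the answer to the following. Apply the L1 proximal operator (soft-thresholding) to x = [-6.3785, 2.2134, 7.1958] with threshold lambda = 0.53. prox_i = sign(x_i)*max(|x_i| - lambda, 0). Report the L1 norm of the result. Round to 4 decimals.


Soft-thresholding with lambda = 0.53:
prox(-6.3785) = sign(-6.3785)*max(|-6.3785| - 0.53, 0) = -5.8485
prox(2.2134) = sign(2.2134)*max(|2.2134| - 0.53, 0) = 1.6834
prox(7.1958) = sign(7.1958)*max(|7.1958| - 0.53, 0) = 6.6658
prox(x) = [-5.8485, 1.6834, 6.6658]
||prox(x)||_1 = 5.8485 + 1.6834 + 6.6658 = 14.1977


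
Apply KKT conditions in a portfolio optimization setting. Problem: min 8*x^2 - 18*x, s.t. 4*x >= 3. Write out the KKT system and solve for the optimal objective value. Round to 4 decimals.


Step 1: Try lambda = 0 (constraint inactive).
Stationarity: 2*8*x - 18 = 0
x* = 18/(2*8) = 1.125
Check constraint: 4*1.125 = 4.5 >= 3 -- satisfied.
Step 2: Compute optimal value.
f(x*) = 8*1.125^2 - 18*1.125 = -10.125


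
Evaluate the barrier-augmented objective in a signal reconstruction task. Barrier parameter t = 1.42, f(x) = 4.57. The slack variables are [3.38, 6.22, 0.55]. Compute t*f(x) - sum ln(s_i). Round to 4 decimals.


Step 1: Compute log-barrier.
ln values: [1.2179, 1.8278, -0.5978]
phi = -(1.2179 + 1.8278 - 0.5978) = -2.4478
Step 2: Compute augmented objective.
t*f(x) = 1.42*4.57 = 6.4894
Total = 6.4894 - 2.4478 = 4.0416


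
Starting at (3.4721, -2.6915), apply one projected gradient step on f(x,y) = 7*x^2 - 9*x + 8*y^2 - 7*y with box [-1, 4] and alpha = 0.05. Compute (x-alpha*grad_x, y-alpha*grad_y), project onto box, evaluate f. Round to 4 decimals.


Step 1: Compute gradient at (3.4721, -2.6915).
grad_x = 2*7*3.4721 - 9 = 39.6094
grad_y = 2*8*-2.6915 - 7 = -50.064
Step 2: Gradient step.
x_raw = 3.4721 - 0.05*39.6094 = 1.4916
y_raw = -2.6915 - 0.05*-50.064 = -0.1883
Step 3: Project onto [-1, 4].
x_proj = clip(1.4916) = 1.4916
y_proj = clip(-0.1883) = -0.1883
Step 4: Evaluate f.
f(1.4916, -0.1883) = 3.7518


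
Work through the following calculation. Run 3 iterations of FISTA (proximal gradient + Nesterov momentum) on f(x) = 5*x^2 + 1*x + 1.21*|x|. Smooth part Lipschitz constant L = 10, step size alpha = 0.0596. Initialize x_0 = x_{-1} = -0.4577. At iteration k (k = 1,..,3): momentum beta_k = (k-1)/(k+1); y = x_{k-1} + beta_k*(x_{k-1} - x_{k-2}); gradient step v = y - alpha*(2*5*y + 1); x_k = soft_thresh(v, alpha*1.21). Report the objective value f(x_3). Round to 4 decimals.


FISTA on f(x) = 5*x^2 + 1*x + 1.21*|x|
L = 10, alpha = 0.0596
Iteration 1: beta = 0.0, y = -0.4577 + 0.0*(-0.4577 + 0.4577) = -0.4577
  grad(y) = -3.577, v = y - alpha*grad = -0.2445
  prox(v) = soft_thresh(-0.2445, 0.0721) = -0.1724
Iteration 2: beta = 0.3333, y = -0.1724 + 0.3333*(-0.1724 + 0.4577) = -0.0773
  grad(y) = 0.2271, v = y - alpha*grad = -0.0908
  prox(v) = soft_thresh(-0.0908, 0.0721) = -0.0187
Iteration 3: beta = 0.5, y = -0.0187 + 0.5*(-0.0187 + 0.1724) = 0.0581
  grad(y) = 1.5813, v = y - alpha*grad = -0.0361
  prox(v) = soft_thresh(-0.0361, 0.0721) = 0.0
f(x_3) = 5*0.0^2 + 1*0.0 + 1.21*|0.0| = 0.0


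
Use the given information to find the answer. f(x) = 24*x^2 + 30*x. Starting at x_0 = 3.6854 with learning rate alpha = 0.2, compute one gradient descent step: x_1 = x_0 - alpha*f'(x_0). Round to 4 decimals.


We compute the gradient at x_0 and apply the update.
f'(x) = 48*x + 30
f'(3.6854) = 48*3.6854 + 30 = 206.8992
x_1 = 3.6854 - 0.2*206.8992 = -37.6944


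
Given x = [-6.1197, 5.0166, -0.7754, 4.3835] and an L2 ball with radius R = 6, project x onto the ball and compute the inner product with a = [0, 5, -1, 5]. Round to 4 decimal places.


Step 1: Compute ||x|| (intermediates to 6 decimals).
||x|| = sqrt((-6.1197)^2 + 5.0166^2 + (-0.7754)^2 + 4.3835^2) = 9.07928
Step 2: Project.
Since ||x|| > R, scale = R/||x|| = 6/9.07928 = 0.660845, proj(x) = scale * x
proj(x) = [-4.044173, 3.315195, -0.512419, 2.896814]
Step 3: Dot product.
a^T * proj(x) = 0*(-4.044173) + 5*3.315195 - 1*(-0.512419) + 5*2.896814 = 31.5725


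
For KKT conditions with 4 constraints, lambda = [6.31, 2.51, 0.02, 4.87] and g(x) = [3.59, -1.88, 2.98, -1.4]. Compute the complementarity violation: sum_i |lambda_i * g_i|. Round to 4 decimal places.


KKT complementary slackness check:
lambda_1 * g_1 = 6.31 * 3.59 = 22.6529
lambda_2 * g_2 = 2.51 * -1.88 = -4.7188
lambda_3 * g_3 = 0.02 * 2.98 = 0.0596
lambda_4 * g_4 = 4.87 * -1.4 = -6.818
Total violation = 22.6529 + 4.7188 + 0.0596 + 6.818 = 34.2493


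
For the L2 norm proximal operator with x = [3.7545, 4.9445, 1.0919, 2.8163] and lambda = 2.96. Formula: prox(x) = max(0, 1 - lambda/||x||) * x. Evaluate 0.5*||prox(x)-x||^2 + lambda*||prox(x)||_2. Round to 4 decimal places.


Step 1: Compute ||x||.
||x|| = 6.9042
Step 2: Compute scaling factor.
scale = max(0, 1 - 2.96/6.9042) = 0.5713
Step 3: prox(x) = [2.1449, 2.8247, 0.6238, 1.6089]
||prox(x)|| = 3.9442
Step 4: Proximal objective.
0.5*||prox-x||^2 = 4.3808
lambda*||prox|| = 11.6748
Total = 16.0557


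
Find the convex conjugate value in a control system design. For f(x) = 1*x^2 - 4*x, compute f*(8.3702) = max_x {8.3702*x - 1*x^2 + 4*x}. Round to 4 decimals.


f*(y) = sup_x {y*x - a*x^2 - b*x} = sup_x {(y-b)*x - a*x^2}
FOC: (y - b) - 2a*x = 0 => x* = (y - b)/(2a)
x* = (8.3702 + 4)/(2*1) = 6.1851
f*(8.3702) = (y-b)^2/(4a) = (8.3702 + 4)^2/(4*1)
= 153.0218/4 = 38.2555


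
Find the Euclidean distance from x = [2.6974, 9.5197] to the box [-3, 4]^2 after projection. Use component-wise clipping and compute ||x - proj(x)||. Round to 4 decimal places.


Project each component onto [-3, 4].
clip(2.6974) = 2.6974, clip(9.5197) = 4.0
Projection = [2.6974, 4.0]
Squared diffs: [0.0, 30.4671]
Distance = sqrt(30.4671) = 5.5197


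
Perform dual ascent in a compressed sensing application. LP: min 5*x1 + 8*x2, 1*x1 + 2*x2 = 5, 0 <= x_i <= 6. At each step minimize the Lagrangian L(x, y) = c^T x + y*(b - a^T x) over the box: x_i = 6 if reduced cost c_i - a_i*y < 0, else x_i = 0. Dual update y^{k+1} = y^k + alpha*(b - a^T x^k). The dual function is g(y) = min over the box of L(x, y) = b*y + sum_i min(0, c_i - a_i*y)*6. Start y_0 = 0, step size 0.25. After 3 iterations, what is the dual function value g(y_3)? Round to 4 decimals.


Dual ascent for LP: min 5*x1 + 8*x2, 1*x1 + 2*x2 = 5, 0 <= x_i <= 6
Step 1: y^k = 0.0, reduced costs: (5.0, 8.0)
  x^k = (0.0, 0.0), subgradient = b - a^T x = 5.0
  y^{k+1} = 0.0 + 0.25*5.0 = 1.25
Step 2: y^k = 1.25, reduced costs: (3.75, 5.5)
  x^k = (0.0, 0.0), subgradient = b - a^T x = 5.0
  y^{k+1} = 1.25 + 0.25*5.0 = 2.5
Step 3: y^k = 2.5, reduced costs: (2.5, 3.0)
  x^k = (0.0, 0.0), subgradient = b - a^T x = 5.0
  y^{k+1} = 2.5 + 0.25*5.0 = 3.75
Dual objective at y_3 = 3.75: reduced costs (1.25, 0.5), box minimizer x = (0.0, 0.0)
g(y_3) = b*y + (c1 - a1*y)*x1 + (c2 - a2*y)*x2 = 5*3.75 + 1.25*0.0 + 0.5*0.0 = 18.75 + 0.0 + 0.0 = 18.75


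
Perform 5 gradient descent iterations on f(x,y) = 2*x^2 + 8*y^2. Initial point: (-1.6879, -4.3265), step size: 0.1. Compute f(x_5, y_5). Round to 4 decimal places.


Gradient descent on f(x,y) = 2*x^2 + 8*y^2.
Starting point: (-1.6879, -4.3265), alpha = 0.1
Step 1: grad_x = 2*2*-1.6879 = -6.7516, grad_y = 2*8*-4.3265 = -69.224
  x_1 = -1.6879 - 0.1*-6.7516 = -1.0127
  y_1 = -4.3265 - 0.1*-69.224 = 2.5959
Step 2: grad_x = 2*2*-1.0127 = -4.051, grad_y = 2*8*2.5959 = 41.5344
  x_2 = -1.0127 - 0.1*-4.051 = -0.6076
  y_2 = 2.5959 - 0.1*41.5344 = -1.5575
Step 3: grad_x = 2*2*-0.6076 = -2.4306, grad_y = 2*8*-1.5575 = -24.9206
  x_3 = -0.6076 - 0.1*-2.4306 = -0.3646
  y_3 = -1.5575 - 0.1*-24.9206 = 0.9345
Step 4: grad_x = 2*2*-0.3646 = -1.4583, grad_y = 2*8*0.9345 = 14.9524
  x_4 = -0.3646 - 0.1*-1.4583 = -0.2188
  y_4 = 0.9345 - 0.1*14.9524 = -0.5607
Step 5: grad_x = 2*2*-0.2188 = -0.875, grad_y = 2*8*-0.5607 = -8.9714
  x_5 = -0.2188 - 0.1*-0.875 = -0.1313
  y_5 = -0.5607 - 0.1*-8.9714 = 0.3364
f(-0.1313, 0.3364) = 2*(-0.1313)^2 + 8*0.3364^2 = 0.9399


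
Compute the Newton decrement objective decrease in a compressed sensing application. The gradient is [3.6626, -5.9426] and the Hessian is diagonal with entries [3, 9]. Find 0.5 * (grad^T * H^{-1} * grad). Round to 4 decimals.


Step 1: H is diagonal, so H^(-1) * g = [1.2209, -0.6603].
Step 2: g^T H^(-1) g = sum_i g_i^2 / H_ii
  = (3.6626)^2/3 + (-5.9426)^2/9
  = 4.4715 + 3.9238 = 8.3954
Step 3: Objective decrease = 0.5 * g^T H^(-1) g = 4.1977


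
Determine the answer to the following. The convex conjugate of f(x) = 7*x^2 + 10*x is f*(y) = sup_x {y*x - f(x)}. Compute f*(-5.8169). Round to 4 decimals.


f*(y) = sup_x {y*x - a*x^2 - b*x} = sup_x {(y-b)*x - a*x^2}
FOC: (y - b) - 2a*x = 0 => x* = (y - b)/(2a)
x* = (-5.8169 - 10)/(2*7) = -1.1298
f*(-5.8169) = (y-b)^2/(4a) = (-5.8169 - 10)^2/(4*7)
= 250.1743/28 = 8.9348


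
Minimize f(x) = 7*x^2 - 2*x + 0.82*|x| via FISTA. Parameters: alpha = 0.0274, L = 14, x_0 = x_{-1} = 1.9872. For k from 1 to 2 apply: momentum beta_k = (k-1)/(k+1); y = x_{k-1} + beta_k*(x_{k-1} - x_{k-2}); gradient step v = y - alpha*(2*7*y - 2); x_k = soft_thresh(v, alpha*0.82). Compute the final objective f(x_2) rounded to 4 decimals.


FISTA on f(x) = 7*x^2 - 2*x + 0.82*|x|
L = 14, alpha = 0.0274
Iteration 1: beta = 0.0, y = 1.9872 + 0.0*(1.9872 - 1.9872) = 1.9872
  grad(y) = 25.8208, v = y - alpha*grad = 1.2797
  prox(v) = soft_thresh(1.2797, 0.0225) = 1.2572
Iteration 2: beta = 0.3333, y = 1.2572 + 0.3333*(1.2572 - 1.9872) = 1.0139
  grad(y) = 12.1949, v = y - alpha*grad = 0.6798
  prox(v) = soft_thresh(0.6798, 0.0225) = 0.6573
f(x_2) = 7*0.6573^2 - 2*0.6573 + 0.82*|0.6573| = 2.2488


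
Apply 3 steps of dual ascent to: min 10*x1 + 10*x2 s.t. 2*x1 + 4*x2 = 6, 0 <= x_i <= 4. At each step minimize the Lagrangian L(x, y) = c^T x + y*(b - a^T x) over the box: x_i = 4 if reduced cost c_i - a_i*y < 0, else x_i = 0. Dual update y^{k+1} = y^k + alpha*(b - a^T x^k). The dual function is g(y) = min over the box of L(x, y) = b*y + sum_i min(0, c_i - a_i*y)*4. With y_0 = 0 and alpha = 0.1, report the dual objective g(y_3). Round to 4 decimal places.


Dual ascent for LP: min 10*x1 + 10*x2, 2*x1 + 4*x2 = 6, 0 <= x_i <= 4
Step 1: y^k = 0.0, reduced costs: (10.0, 10.0)
  x^k = (0.0, 0.0), subgradient = b - a^T x = 6.0
  y^{k+1} = 0.0 + 0.1*6.0 = 0.6
Step 2: y^k = 0.6, reduced costs: (8.8, 7.6)
  x^k = (0.0, 0.0), subgradient = b - a^T x = 6.0
  y^{k+1} = 0.6 + 0.1*6.0 = 1.2
Step 3: y^k = 1.2, reduced costs: (7.6, 5.2)
  x^k = (0.0, 0.0), subgradient = b - a^T x = 6.0
  y^{k+1} = 1.2 + 0.1*6.0 = 1.8
Dual objective at y_3 = 1.8: reduced costs (6.4, 2.8), box minimizer x = (0.0, 0.0)
g(y_3) = b*y + (c1 - a1*y)*x1 + (c2 - a2*y)*x2 = 6*1.8 + 6.4*0.0 + 2.8*0.0 = 10.8 + 0.0 + 0.0 = 10.8


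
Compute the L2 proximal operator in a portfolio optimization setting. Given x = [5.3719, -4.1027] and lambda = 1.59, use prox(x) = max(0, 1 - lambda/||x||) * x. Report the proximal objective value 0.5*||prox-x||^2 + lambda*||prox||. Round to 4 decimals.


Step 1: Compute ||x||.
||x|| = 6.7594
Step 2: Compute scaling factor.
scale = max(0, 1 - 1.59/6.7594) = 0.7648
Step 3: prox(x) = [4.1083, -3.1376]
||prox(x)|| = 5.1694
Step 4: Proximal objective.
0.5*||prox-x||^2 = 1.2641
lambda*||prox|| = 8.2193
Total = 9.4834


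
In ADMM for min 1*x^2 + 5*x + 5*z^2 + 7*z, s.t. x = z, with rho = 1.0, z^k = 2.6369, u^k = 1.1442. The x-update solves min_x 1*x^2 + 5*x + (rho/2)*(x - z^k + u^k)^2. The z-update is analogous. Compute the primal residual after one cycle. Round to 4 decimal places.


ADMM iteration with rho = 1.0, z^k = 2.6369, u^k = 1.1442
Step 1: x-update.
Minimize 1*x^2 + 5*x + (1.0/2)*(x - 2.6369 + 1.1442)^2
FOC: (2*1 + 1.0)*x = -5 + 1.0*(2.6369 - 1.1442)
x^{k+1} = -1.1691
Step 2: z-update.
Minimize 5*z^2 + 7*z + (1.0/2)*(-1.1691 - z + 1.1442)^2
FOC: (2*5 + 1.0)*z = -7 + 1.0*(-1.1691 + 1.1442)
z^{k+1} = -0.6386
Step 3: u-update.
u^{k+1} = 1.1442 - 1.1691 + 0.6386 = 0.6137
Step 4: Primal residual = |-1.1691 + 0.6386| = 0.5305


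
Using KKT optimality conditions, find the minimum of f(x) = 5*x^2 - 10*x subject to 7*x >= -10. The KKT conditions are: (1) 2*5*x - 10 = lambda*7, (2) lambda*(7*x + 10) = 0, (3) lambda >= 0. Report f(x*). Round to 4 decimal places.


Step 1: Try lambda = 0 (constraint inactive).
Stationarity: 2*5*x - 10 = 0
x* = 10/(2*5) = 1.0
Check constraint: 7*1.0 = 7.0 >= -10 -- satisfied.
Step 2: Compute optimal value.
f(x*) = 5*1.0^2 - 10*1.0 = -5.0


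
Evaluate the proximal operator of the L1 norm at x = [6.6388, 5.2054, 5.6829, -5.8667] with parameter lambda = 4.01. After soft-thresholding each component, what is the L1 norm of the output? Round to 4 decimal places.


Soft-thresholding with lambda = 4.01:
prox(6.6388) = sign(6.6388)*max(|6.6388| - 4.01, 0) = 2.6288
prox(5.2054) = sign(5.2054)*max(|5.2054| - 4.01, 0) = 1.1954
prox(5.6829) = sign(5.6829)*max(|5.6829| - 4.01, 0) = 1.6729
prox(-5.8667) = sign(-5.8667)*max(|-5.8667| - 4.01, 0) = -1.8567
prox(x) = [2.6288, 1.1954, 1.6729, -1.8567]
||prox(x)||_1 = 2.6288 + 1.1954 + 1.6729 + 1.8567 = 7.3538


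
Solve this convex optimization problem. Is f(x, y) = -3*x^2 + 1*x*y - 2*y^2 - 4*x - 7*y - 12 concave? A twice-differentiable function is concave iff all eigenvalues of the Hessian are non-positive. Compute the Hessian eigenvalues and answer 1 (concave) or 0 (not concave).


The Hessian of f(x,y) = -3*x^2 + 1*x*y - 2*y^2 - 4*x - 7*y - 12 is:
H = [[-6, 1], [1, -4]]
Trace = -6 - 4 = -10
Determinant = -6*-4 - (1)^2 = 23
Discriminant = (-10)^2 - 4*23 = 8.0
Eigenvalues: lambda_1 = -6.4142, lambda_2 = -3.5858
The function is concave.

1


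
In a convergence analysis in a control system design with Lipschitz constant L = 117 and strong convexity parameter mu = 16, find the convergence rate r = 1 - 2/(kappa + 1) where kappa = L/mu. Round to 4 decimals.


Step 1: Compute the condition number.
kappa = L/mu = 117/16 = 7.3125
Step 2: Compute the convergence rate.
r = 1 - 2/(kappa + 1) = 1 - 2*mu/(L + mu) = (L - mu)/(L + mu) = 101/133 = 0.7594


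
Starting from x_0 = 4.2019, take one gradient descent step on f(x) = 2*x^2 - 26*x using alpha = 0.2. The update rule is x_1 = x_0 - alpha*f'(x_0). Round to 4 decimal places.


We compute the gradient at x_0 and apply the update.
f'(x) = 4*x - 26
f'(4.2019) = 4*4.2019 - 26 = -9.1924
x_1 = 4.2019 - 0.2*-9.1924 = 6.0404


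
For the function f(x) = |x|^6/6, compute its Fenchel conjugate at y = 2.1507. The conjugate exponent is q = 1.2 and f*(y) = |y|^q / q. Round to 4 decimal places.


The conjugate exponent q satisfies 1/p + 1/q = 1.
p = 6, so q = 6/(6 - 1) = 1.2
|y|^q = 2.1507^1.2 = 2.5067
f*(2.1507) = 2.5067 / 1.2 = 2.0889


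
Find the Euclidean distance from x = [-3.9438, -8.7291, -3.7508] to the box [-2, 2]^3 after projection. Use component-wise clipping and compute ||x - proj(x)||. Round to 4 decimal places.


Project each component onto [-2, 2].
clip(-3.9438) = -2.0, clip(-8.7291) = -2.0, clip(-3.7508) = -2.0
Projection = [-2.0, -2.0, -2.0]
Squared diffs: [3.7784, 45.2808, 3.0653]
Distance = sqrt(52.1245) = 7.2197


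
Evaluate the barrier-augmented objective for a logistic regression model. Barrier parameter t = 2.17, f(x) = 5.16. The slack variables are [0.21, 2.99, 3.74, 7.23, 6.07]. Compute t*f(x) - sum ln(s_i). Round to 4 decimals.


Step 1: Compute log-barrier.
ln values: [-1.5606, 1.0953, 1.3191, 1.9782, 1.8034]
phi = -(-1.5606 + 1.0953 + 1.3191 + 1.9782 + 1.8034) = -4.6353
Step 2: Compute augmented objective.
t*f(x) = 2.17*5.16 = 11.1972
Total = 11.1972 - 4.6353 = 6.5619


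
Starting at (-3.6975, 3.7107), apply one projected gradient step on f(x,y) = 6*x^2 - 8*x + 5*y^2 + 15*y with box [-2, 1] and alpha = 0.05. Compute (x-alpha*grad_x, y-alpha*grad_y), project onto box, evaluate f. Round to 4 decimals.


Step 1: Compute gradient at (-3.6975, 3.7107).
grad_x = 2*6*-3.6975 - 8 = -52.37
grad_y = 2*5*3.7107 + 15 = 52.107
Step 2: Gradient step.
x_raw = -3.6975 - 0.05*-52.37 = -1.079
y_raw = 3.7107 - 0.05*52.107 = 1.1054
Step 3: Project onto [-2, 1].
x_proj = clip(-1.079) = -1.079
y_proj = clip(1.1054) = 1.0
Step 4: Evaluate f.
f(-1.079, 1.0) = 35.6174


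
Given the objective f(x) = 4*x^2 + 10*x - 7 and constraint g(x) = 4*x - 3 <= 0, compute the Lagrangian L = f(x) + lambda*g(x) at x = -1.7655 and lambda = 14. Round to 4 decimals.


Step 1: Evaluate f(x).
f(-1.7655) = 4*(-1.7655)^2 + 10*(-1.7655) - 7 = -12.187
Step 2: Evaluate g(x).
g(-1.7655) = 4*-1.7655 - 3 = -10.062
Step 3: Compute Lagrangian.
L = -12.187 + 14*-10.062 = -153.055


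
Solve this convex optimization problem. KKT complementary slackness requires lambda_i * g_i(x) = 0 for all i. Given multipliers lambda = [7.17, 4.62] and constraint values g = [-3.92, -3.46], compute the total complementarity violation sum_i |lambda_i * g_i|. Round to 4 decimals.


KKT complementary slackness check:
lambda_1 * g_1 = 7.17 * -3.92 = -28.1064
lambda_2 * g_2 = 4.62 * -3.46 = -15.9852
Total violation = 28.1064 + 15.9852 = 44.0916


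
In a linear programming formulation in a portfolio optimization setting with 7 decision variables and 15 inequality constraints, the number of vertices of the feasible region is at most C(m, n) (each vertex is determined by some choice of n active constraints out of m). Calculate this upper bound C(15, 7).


Each vertex corresponds to some choice of n active constraints out of m, so the number of vertices is at most C(m, n) = m! / (n!(m-n)!).
m = 15, n = 7
Numerator: 15 * 14 * 13 * 12 * 11 * 10 * 9
Denominator: 7! = 5040
C(15, 7) = 6435


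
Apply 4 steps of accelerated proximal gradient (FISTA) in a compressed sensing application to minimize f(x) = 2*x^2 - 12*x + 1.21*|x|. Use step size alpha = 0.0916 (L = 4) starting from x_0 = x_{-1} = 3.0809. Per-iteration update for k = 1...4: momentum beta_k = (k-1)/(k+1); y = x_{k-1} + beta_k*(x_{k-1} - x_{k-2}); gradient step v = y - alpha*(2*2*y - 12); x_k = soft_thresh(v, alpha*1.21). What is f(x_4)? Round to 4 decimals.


FISTA on f(x) = 2*x^2 - 12*x + 1.21*|x|
L = 4, alpha = 0.0916
Iteration 1: beta = 0.0, y = 3.0809 + 0.0*(3.0809 - 3.0809) = 3.0809
  grad(y) = 0.3236, v = y - alpha*grad = 3.0513
  prox(v) = soft_thresh(3.0513, 0.1108) = 2.9404
Iteration 2: beta = 0.3333, y = 2.9404 + 0.3333*(2.9404 - 3.0809) = 2.8936
  grad(y) = -0.4256, v = y - alpha*grad = 2.9326
  prox(v) = soft_thresh(2.9326, 0.1108) = 2.8217
Iteration 3: beta = 0.5, y = 2.8217 + 0.5*(2.8217 - 2.9404) = 2.7624
  grad(y) = -0.9504, v = y - alpha*grad = 2.8495
  prox(v) = soft_thresh(2.8495, 0.1108) = 2.7386
Iteration 4: beta = 0.6, y = 2.7386 + 0.6*(2.7386 - 2.8217) = 2.6888
  grad(y) = -1.245, v = y - alpha*grad = 2.8028
  prox(v) = soft_thresh(2.8028, 0.1108) = 2.692
f(x_4) = 2*2.692^2 - 12*2.692 + 1.21*|2.692| = -14.553


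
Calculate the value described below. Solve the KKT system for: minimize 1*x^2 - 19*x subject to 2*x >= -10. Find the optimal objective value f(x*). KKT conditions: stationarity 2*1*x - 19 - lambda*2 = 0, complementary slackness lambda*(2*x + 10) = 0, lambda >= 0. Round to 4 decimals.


Step 1: Try lambda = 0 (constraint inactive).
Stationarity: 2*1*x - 19 = 0
x* = 19/(2*1) = 9.5
Check constraint: 2*9.5 = 19.0 >= -10 -- satisfied.
Step 2: Compute optimal value.
f(x*) = 1*9.5^2 - 19*9.5 = -90.25


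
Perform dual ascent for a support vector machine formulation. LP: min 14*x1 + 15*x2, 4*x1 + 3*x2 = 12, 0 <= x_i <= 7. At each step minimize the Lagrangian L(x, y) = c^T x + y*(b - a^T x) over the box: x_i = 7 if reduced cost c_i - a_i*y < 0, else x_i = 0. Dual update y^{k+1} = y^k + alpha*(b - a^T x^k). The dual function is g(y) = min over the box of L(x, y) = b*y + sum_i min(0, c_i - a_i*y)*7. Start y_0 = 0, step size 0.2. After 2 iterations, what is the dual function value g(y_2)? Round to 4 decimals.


Dual ascent for LP: min 14*x1 + 15*x2, 4*x1 + 3*x2 = 12, 0 <= x_i <= 7
Step 1: y^k = 0.0, reduced costs: (14.0, 15.0)
  x^k = (0.0, 0.0), subgradient = b - a^T x = 12.0
  y^{k+1} = 0.0 + 0.2*12.0 = 2.4
Step 2: y^k = 2.4, reduced costs: (4.4, 7.8)
  x^k = (0.0, 0.0), subgradient = b - a^T x = 12.0
  y^{k+1} = 2.4 + 0.2*12.0 = 4.8
Dual objective at y_2 = 4.8: reduced costs (-5.2, 0.6), box minimizer x = (7.0, 0.0)
g(y_2) = b*y + (c1 - a1*y)*x1 + (c2 - a2*y)*x2 = 12*4.8 + (-5.2)*7.0 + 0.6*0.0 = 57.6 - 36.4 + 0.0 = 21.2


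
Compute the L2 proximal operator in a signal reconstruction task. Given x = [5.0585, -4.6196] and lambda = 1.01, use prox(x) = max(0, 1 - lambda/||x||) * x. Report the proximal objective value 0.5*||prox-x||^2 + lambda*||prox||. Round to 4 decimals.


Step 1: Compute ||x||.
||x|| = 6.8505
Step 2: Compute scaling factor.
scale = max(0, 1 - 1.01/6.8505) = 0.8526
Step 3: prox(x) = [4.3127, -3.9385]
||prox(x)|| = 5.8405
Step 4: Proximal objective.
0.5*||prox-x||^2 = 0.5101
lambda*||prox|| = 5.8989
Total = 6.4089


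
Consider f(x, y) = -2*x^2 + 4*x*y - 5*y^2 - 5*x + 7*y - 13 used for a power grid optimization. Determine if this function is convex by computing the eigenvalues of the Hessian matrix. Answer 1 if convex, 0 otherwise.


The Hessian of f(x,y) = -2*x^2 + 4*x*y - 5*y^2 - 5*x + 7*y - 13 is:
H = [[-4, 4], [4, -10]]
Trace = -4 - 10 = -14
Determinant = -4*-10 - (4)^2 = 24
Discriminant = (-14)^2 - 4*24 = 100.0
Eigenvalues: lambda_1 = -12.0, lambda_2 = -2.0
The function is not convex.

0


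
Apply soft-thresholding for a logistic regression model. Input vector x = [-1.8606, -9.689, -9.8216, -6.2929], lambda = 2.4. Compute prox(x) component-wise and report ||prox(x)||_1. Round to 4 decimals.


Soft-thresholding with lambda = 2.4:
prox(-1.8606) = sign(-1.8606)*max(|-1.8606| - 2.4, 0) = 0.0
prox(-9.689) = sign(-9.689)*max(|-9.689| - 2.4, 0) = -7.289
prox(-9.8216) = sign(-9.8216)*max(|-9.8216| - 2.4, 0) = -7.4216
prox(-6.2929) = sign(-6.2929)*max(|-6.2929| - 2.4, 0) = -3.8929
prox(x) = [0.0, -7.289, -7.4216, -3.8929]
||prox(x)||_1 = 0.0 + 7.289 + 7.4216 + 3.8929 = 18.6035


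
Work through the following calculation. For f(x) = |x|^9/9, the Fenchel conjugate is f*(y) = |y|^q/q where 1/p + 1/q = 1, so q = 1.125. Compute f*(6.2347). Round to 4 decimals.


The conjugate exponent q satisfies 1/p + 1/q = 1.
p = 9, so q = 9/(9 - 1) = 1.125
|y|^q = 6.2347^1.125 = 7.8373
f*(6.2347) = 7.8373 / 1.125 = 6.9665


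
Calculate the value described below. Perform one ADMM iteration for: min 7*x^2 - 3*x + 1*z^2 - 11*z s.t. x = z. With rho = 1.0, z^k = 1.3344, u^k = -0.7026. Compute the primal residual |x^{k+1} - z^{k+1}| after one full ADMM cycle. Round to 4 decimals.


ADMM iteration with rho = 1.0, z^k = 1.3344, u^k = -0.7026
Step 1: x-update.
Minimize 7*x^2 - 3*x + (1.0/2)*(x - 1.3344 - 0.7026)^2
FOC: (2*7 + 1.0)*x = 3 + 1.0*(1.3344 + 0.7026)
x^{k+1} = 0.3358
Step 2: z-update.
Minimize 1*z^2 - 11*z + (1.0/2)*(0.3358 - z - 0.7026)^2
FOC: (2*1 + 1.0)*z = 11 + 1.0*(0.3358 - 0.7026)
z^{k+1} = 3.5444
Step 3: u-update.
u^{k+1} = -0.7026 + 0.3358 - 3.5444 = -3.9112
Step 4: Primal residual = |0.3358 - 3.5444| = 3.2086


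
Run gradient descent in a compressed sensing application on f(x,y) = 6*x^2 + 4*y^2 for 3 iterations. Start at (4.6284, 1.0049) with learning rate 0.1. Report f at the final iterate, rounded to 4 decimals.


Gradient descent on f(x,y) = 6*x^2 + 4*y^2.
Starting point: (4.6284, 1.0049), alpha = 0.1
Step 1: grad_x = 2*6*4.6284 = 55.5408, grad_y = 2*4*1.0049 = 8.0392
  x_1 = 4.6284 - 0.1*55.5408 = -0.9257
  y_1 = 1.0049 - 0.1*8.0392 = 0.201
Step 2: grad_x = 2*6*-0.9257 = -11.1082, grad_y = 2*4*0.201 = 1.6078
  x_2 = -0.9257 - 0.1*-11.1082 = 0.1851
  y_2 = 0.201 - 0.1*1.6078 = 0.0402
Step 3: grad_x = 2*6*0.1851 = 2.2216, grad_y = 2*4*0.0402 = 0.3216
  x_3 = 0.1851 - 0.1*2.2216 = -0.037
  y_3 = 0.0402 - 0.1*0.3216 = 0.008
f(-0.037, 0.008) = 6*(-0.037)^2 + 4*0.008^2 = 0.0085


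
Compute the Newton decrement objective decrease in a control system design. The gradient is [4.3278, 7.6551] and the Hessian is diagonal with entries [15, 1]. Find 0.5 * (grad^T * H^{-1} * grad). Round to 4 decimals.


Step 1: H is diagonal, so H^(-1) * g = [0.2885, 7.6551].
Step 2: g^T H^(-1) g = sum_i g_i^2 / H_ii
  = (4.3278)^2/15 + (7.6551)^2/1
  = 1.2487 + 58.6006 = 59.8492
Step 3: Objective decrease = 0.5 * g^T H^(-1) g = 29.9246


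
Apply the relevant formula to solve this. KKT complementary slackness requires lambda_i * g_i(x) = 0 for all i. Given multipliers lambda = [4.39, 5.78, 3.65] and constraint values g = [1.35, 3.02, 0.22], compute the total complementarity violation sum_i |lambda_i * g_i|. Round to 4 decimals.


KKT complementary slackness check:
lambda_1 * g_1 = 4.39 * 1.35 = 5.9265
lambda_2 * g_2 = 5.78 * 3.02 = 17.4556
lambda_3 * g_3 = 3.65 * 0.22 = 0.803
Total violation = 5.9265 + 17.4556 + 0.803 = 24.1851


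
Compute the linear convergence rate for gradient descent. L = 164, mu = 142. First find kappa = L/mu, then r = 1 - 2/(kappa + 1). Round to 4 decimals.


Step 1: Compute the condition number.
kappa = L/mu = 164/142 = 1.1549
Step 2: Compute the convergence rate.
r = 1 - 2/(kappa + 1) = 1 - 2*mu/(L + mu) = (L - mu)/(L + mu) = 22/306 = 0.0719


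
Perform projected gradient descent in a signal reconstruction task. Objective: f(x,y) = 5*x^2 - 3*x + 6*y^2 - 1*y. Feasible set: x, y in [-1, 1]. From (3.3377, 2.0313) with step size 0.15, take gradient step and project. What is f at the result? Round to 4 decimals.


Step 1: Compute gradient at (3.3377, 2.0313).
grad_x = 2*5*3.3377 - 3 = 30.377
grad_y = 2*6*2.0313 - 1 = 23.3756
Step 2: Gradient step.
x_raw = 3.3377 - 0.15*30.377 = -1.2189
y_raw = 2.0313 - 0.15*23.3756 = -1.475
Step 3: Project onto [-1, 1].
x_proj = clip(-1.2189) = -1.0
y_proj = clip(-1.475) = -1.0
Step 4: Evaluate f.
f(-1.0, -1.0) = 15.0


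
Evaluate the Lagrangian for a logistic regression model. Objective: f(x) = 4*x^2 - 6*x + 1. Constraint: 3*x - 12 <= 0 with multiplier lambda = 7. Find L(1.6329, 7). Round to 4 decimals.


Step 1: Evaluate f(x).
f(1.6329) = 4*1.6329^2 - 6*1.6329 + 1 = 1.868
Step 2: Evaluate g(x).
g(1.6329) = 3*1.6329 - 12 = -7.1013
Step 3: Compute Lagrangian.
L = 1.868 + 7*-7.1013 = -47.8411


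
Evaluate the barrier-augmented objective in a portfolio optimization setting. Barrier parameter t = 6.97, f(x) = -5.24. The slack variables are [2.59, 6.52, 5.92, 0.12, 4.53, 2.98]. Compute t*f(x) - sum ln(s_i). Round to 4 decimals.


Step 1: Compute log-barrier.
ln values: [0.9517, 1.8749, 1.7783, -2.1203, 1.5107, 1.0919]
phi = -(0.9517 + 1.8749 + 1.7783 - 2.1203 + 1.5107 + 1.0919) = -5.0873
Step 2: Compute augmented objective.
t*f(x) = 6.97*-5.24 = -36.5228
Total = -36.5228 - 5.0873 = -41.6101


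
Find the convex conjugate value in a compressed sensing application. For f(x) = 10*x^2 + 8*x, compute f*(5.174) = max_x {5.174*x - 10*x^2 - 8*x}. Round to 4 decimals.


f*(y) = sup_x {y*x - a*x^2 - b*x} = sup_x {(y-b)*x - a*x^2}
FOC: (y - b) - 2a*x = 0 => x* = (y - b)/(2a)
x* = (5.174 - 8)/(2*10) = -0.1413
f*(5.174) = (y-b)^2/(4a) = (5.174 - 8)^2/(4*10)
= 7.9863/40 = 0.1997


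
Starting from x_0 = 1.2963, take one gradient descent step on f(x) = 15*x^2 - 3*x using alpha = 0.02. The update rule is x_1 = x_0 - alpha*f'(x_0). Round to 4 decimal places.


We compute the gradient at x_0 and apply the update.
f'(x) = 30*x - 3
f'(1.2963) = 30*1.2963 - 3 = 35.889
x_1 = 1.2963 - 0.02*35.889 = 0.5785


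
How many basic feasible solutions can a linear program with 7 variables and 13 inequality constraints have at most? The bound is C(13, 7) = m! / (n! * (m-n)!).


Each vertex corresponds to some choice of n active constraints out of m, so the number of vertices is at most C(m, n) = m! / (n!(m-n)!).
m = 13, n = 7
Numerator: 13 * 12 * 11 * 10 * 9 * 8 * 7
Denominator: 7! = 5040
C(13, 7) = 1716


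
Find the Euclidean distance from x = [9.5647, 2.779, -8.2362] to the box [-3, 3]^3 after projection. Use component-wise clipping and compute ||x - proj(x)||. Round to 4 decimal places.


Project each component onto [-3, 3].
clip(9.5647) = 3.0, clip(2.779) = 2.779, clip(-8.2362) = -3.0
Projection = [3.0, 2.779, -3.0]
Squared diffs: [43.0953, 0.0, 27.4178]
Distance = sqrt(70.5131) = 8.3972


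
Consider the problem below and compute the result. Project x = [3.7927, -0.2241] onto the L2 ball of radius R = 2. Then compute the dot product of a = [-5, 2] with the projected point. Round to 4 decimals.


Step 1: Compute ||x|| (intermediates to 6 decimals).
||x|| = sqrt(3.7927^2 + (-0.2241)^2) = 3.799315
Step 2: Project.
Since ||x|| > R, scale = R/||x|| = 2/3.799315 = 0.526411, proj(x) = scale * x
proj(x) = [1.996519, -0.117969]
Step 3: Dot product.
a^T * proj(x) = -5*1.996519 + 2*(-0.117969) = -10.2185


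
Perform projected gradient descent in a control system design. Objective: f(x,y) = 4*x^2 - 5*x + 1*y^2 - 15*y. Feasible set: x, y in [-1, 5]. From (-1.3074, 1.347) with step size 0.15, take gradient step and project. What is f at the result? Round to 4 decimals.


Step 1: Compute gradient at (-1.3074, 1.347).
grad_x = 2*4*-1.3074 - 5 = -15.4592
grad_y = 2*1*1.347 - 15 = -12.306
Step 2: Gradient step.
x_raw = -1.3074 - 0.15*-15.4592 = 1.0115
y_raw = 1.347 - 0.15*-12.306 = 3.1929
Step 3: Project onto [-1, 5].
x_proj = clip(1.0115) = 1.0115
y_proj = clip(3.1929) = 3.1929
Step 4: Evaluate f.
f(1.0115, 3.1929) = -38.6639


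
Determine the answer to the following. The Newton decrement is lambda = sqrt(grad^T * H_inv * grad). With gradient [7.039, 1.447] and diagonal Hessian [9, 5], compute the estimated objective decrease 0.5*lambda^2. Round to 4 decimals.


Step 1: H is diagonal, so H^(-1) * g = [0.7821, 0.2894].
Step 2: g^T H^(-1) g = sum_i g_i^2 / H_ii
  = (7.039)^2/9 + (1.447)^2/5
  = 5.5053 + 0.4188 = 5.924
Step 3: Objective decrease = 0.5 * g^T H^(-1) g = 2.962


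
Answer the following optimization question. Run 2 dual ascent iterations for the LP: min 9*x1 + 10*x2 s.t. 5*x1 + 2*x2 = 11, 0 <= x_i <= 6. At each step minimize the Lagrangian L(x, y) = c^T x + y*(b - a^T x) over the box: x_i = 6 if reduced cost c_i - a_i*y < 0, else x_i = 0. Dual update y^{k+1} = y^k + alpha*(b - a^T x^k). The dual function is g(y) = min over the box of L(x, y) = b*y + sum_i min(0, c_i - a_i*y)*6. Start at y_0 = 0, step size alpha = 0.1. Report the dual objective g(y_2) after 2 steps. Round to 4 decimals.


Dual ascent for LP: min 9*x1 + 10*x2, 5*x1 + 2*x2 = 11, 0 <= x_i <= 6
Step 1: y^k = 0.0, reduced costs: (9.0, 10.0)
  x^k = (0.0, 0.0), subgradient = b - a^T x = 11.0
  y^{k+1} = 0.0 + 0.1*11.0 = 1.1
Step 2: y^k = 1.1, reduced costs: (3.5, 7.8)
  x^k = (0.0, 0.0), subgradient = b - a^T x = 11.0
  y^{k+1} = 1.1 + 0.1*11.0 = 2.2
Dual objective at y_2 = 2.2: reduced costs (-2.0, 5.6), box minimizer x = (6.0, 0.0)
g(y_2) = b*y + (c1 - a1*y)*x1 + (c2 - a2*y)*x2 = 11*2.2 + (-2.0)*6.0 + 5.6*0.0 = 24.2 - 12.0 + 0.0 = 12.2


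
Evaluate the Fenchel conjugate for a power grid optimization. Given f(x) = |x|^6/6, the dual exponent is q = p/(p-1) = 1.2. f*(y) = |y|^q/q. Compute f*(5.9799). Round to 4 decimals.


The conjugate exponent q satisfies 1/p + 1/q = 1.
p = 6, so q = 6/(6 - 1) = 1.2
|y|^q = 5.9799^1.2 = 8.5513
f*(5.9799) = 8.5513 / 1.2 = 7.1261


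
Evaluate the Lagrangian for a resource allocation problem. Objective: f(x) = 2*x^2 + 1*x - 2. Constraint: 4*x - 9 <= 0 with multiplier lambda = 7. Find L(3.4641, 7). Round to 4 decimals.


Step 1: Evaluate f(x).
f(3.4641) = 2*3.4641^2 + 1*3.4641 - 2 = 25.4641
Step 2: Evaluate g(x).
g(3.4641) = 4*3.4641 - 9 = 4.8564
Step 3: Compute Lagrangian.
L = 25.4641 + 7*4.8564 = 59.4589


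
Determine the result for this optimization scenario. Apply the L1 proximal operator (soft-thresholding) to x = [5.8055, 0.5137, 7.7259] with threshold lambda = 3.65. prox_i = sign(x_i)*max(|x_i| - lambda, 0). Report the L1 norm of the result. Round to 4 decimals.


Soft-thresholding with lambda = 3.65:
prox(5.8055) = sign(5.8055)*max(|5.8055| - 3.65, 0) = 2.1555
prox(0.5137) = sign(0.5137)*max(|0.5137| - 3.65, 0) = 0.0
prox(7.7259) = sign(7.7259)*max(|7.7259| - 3.65, 0) = 4.0759
prox(x) = [2.1555, 0.0, 4.0759]
||prox(x)||_1 = 2.1555 + 0.0 + 4.0759 = 6.2314


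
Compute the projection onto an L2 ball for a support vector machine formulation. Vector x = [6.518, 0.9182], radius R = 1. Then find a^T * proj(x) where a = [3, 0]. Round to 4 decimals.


Step 1: Compute ||x|| (intermediates to 6 decimals).
||x|| = sqrt(6.518^2 + 0.9182^2) = 6.582356
Step 2: Project.
Since ||x|| > R, scale = R/||x|| = 1/6.582356 = 0.151921, proj(x) = scale * x
proj(x) = [0.990221, 0.139494]
Step 3: Dot product.
a^T * proj(x) = 3*0.990221 + 0*0.139494 = 2.9707


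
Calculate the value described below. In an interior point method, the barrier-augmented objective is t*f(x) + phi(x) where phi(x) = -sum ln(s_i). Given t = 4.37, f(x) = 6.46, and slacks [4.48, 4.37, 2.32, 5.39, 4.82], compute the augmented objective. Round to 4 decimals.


Step 1: Compute log-barrier.
ln values: [1.4996, 1.4748, 0.8416, 1.6845, 1.5728]
phi = -(1.4996 + 1.4748 + 0.8416 + 1.6845 + 1.5728) = -7.0733
Step 2: Compute augmented objective.
t*f(x) = 4.37*6.46 = 28.2302
Total = 28.2302 - 7.0733 = 21.1569


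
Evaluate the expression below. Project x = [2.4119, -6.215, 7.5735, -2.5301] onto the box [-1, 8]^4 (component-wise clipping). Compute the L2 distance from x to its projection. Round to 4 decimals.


Project each component onto [-1, 8].
clip(2.4119) = 2.4119, clip(-6.215) = -1.0, clip(7.5735) = 7.5735, clip(-2.5301) = -1.0
Projection = [2.4119, -1.0, 7.5735, -1.0]
Squared diffs: [0.0, 27.1962, 0.0, 2.3412]
Distance = sqrt(29.5374) = 5.4348
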